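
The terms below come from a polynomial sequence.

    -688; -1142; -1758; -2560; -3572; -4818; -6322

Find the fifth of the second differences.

D1: -454, -616, -802, -1012, -1246, -1504
D2: -162, -186, -210, -234, -258
D3: -24, -24, -24, -24

-258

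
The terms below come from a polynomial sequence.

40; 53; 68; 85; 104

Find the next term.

D1: 13, 15, 17, 19
D2: 2, 2, 2
The second differences are constant (2).
19 + 2 = 21;  104 + 21 = 125

125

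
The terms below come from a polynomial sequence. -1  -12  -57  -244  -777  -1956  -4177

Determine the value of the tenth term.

-22492

Δ: -11, -45, -187, -533, -1179, -2221
Δ²: -34, -142, -346, -646, -1042
Δ³: -108, -204, -300, -396
Δ⁴: -96, -96, -96
Constant fourth difference = -96, so extend:
-396 − 96 = -492;  -1042 − 492 = -1534;  -2221 − 1534 = -3755;  -4177 − 3755 = -7932
-492 − 96 = -588;  -1534 − 588 = -2122;  -3755 − 2122 = -5877;  -7932 − 5877 = -13809
-588 − 96 = -684;  -2122 − 684 = -2806;  -5877 − 2806 = -8683;  -13809 − 8683 = -22492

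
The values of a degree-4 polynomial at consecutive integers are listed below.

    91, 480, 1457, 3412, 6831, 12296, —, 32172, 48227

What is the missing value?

20485

Using the first 6 terms:
First differences: 389, 977, 1955, 3419, 5465
Second differences: 588, 978, 1464, 2046
Third differences: 390, 486, 582
Fourth differences: 96, 96
Constant fourth difference = 96.
Extend forward: 582 + 96 = 678;  2046 + 678 = 2724;  5465 + 2724 = 8189;  12296 + 8189 = 20485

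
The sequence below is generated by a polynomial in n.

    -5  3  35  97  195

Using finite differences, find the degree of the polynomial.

3

Δ: 8, 32, 62, 98
Δ²: 24, 30, 36
Δ³: 6, 6
The third differences are constant, so the polynomial has degree 3.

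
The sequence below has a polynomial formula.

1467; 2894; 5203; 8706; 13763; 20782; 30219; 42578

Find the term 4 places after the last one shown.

First differences: 1427  2309  3503  5057  7019  9437  12359
Second differences: 882  1194  1554  1962  2418  2922
Third differences: 312  360  408  456  504
Fourth differences: 48  48  48  48
Fourth differences constant at 48.
504 + 48 = 552;  2922 + 552 = 3474;  12359 + 3474 = 15833;  42578 + 15833 = 58411
552 + 48 = 600;  3474 + 600 = 4074;  15833 + 4074 = 19907;  58411 + 19907 = 78318
600 + 48 = 648;  4074 + 648 = 4722;  19907 + 4722 = 24629;  78318 + 24629 = 102947
648 + 48 = 696;  4722 + 696 = 5418;  24629 + 5418 = 30047;  102947 + 30047 = 132994

132994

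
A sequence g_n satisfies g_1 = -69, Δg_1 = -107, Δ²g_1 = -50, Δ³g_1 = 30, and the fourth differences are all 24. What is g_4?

-510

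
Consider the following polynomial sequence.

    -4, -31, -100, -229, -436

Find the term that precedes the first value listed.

-1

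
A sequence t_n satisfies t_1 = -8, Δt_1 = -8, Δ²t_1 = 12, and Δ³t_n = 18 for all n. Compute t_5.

Build the table forward from the leading diagonal:
D3: 18, 18, 18, 18, 18
D2: 12, 30, 48, 66, 84
D1: -8, 4, 34, 82, 148
t: -8, -16, -12, 22, 104

104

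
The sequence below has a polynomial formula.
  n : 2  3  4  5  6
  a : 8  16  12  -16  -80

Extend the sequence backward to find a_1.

First differences: 8, -4, -28, -64
Second differences: -12, -24, -36
Third differences: -12, -12
The third differences are constant at -12.
Work back: -12 + 12 = 0;  8 + 0 = 8;  8 − 8 = 0

0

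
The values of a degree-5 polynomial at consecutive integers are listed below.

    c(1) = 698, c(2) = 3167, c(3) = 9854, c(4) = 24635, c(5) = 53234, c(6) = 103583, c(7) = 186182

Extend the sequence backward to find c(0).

First differences: 2469  6687  14781  28599  50349  82599
Second differences: 4218  8094  13818  21750  32250
Third differences: 3876  5724  7932  10500
Fourth differences: 1848  2208  2568
Fifth differences: 360  360
The fifth differences are constant at 360.
Work back: 1848 − 360 = 1488;  3876 − 1488 = 2388;  4218 − 2388 = 1830;  2469 − 1830 = 639;  698 − 639 = 59

59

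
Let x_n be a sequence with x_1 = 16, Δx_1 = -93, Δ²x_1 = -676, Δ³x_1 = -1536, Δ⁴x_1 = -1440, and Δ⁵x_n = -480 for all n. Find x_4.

Build the table forward from the leading diagonal:
D5: -480  -480  -480  -480
D4: -1440  -1920  -2400  -2880
D3: -1536  -2976  -4896  -7296
D2: -676  -2212  -5188  -10084
D1: -93  -769  -2981  -8169
x: 16  -77  -846  -3827

-3827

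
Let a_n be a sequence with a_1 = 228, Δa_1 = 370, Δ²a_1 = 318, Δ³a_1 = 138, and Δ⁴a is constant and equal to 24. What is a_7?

Build the table forward from the leading diagonal:
D4: 24, 24, 24, 24, 24, 24, 24
D3: 138, 162, 186, 210, 234, 258, 282
D2: 318, 456, 618, 804, 1014, 1248, 1506
D1: 370, 688, 1144, 1762, 2566, 3580, 4828
a: 228, 598, 1286, 2430, 4192, 6758, 10338

10338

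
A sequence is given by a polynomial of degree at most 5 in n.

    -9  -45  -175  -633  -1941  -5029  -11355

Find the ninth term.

-42913

Δ: -36 , -130 , -458 , -1308 , -3088 , -6326
Δ²: -94 , -328 , -850 , -1780 , -3238
Δ³: -234 , -522 , -930 , -1458
Δ⁴: -288 , -408 , -528
Δ⁵: -120 , -120
The fifth differences are constant (-120).
-528 − 120 = -648;  -1458 − 648 = -2106;  -3238 − 2106 = -5344;  -6326 − 5344 = -11670;  -11355 − 11670 = -23025
-648 − 120 = -768;  -2106 − 768 = -2874;  -5344 − 2874 = -8218;  -11670 − 8218 = -19888;  -23025 − 19888 = -42913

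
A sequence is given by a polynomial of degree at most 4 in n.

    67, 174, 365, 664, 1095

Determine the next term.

107, 191, 299, 431
84, 108, 132
24, 24
Third differences constant at 24.
132 + 24 = 156;  431 + 156 = 587;  1095 + 587 = 1682

1682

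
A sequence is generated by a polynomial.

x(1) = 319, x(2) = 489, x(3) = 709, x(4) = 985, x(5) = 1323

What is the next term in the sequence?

170, 220, 276, 338
50, 56, 62
6, 6
Constant third difference = 6, so extend:
62 + 6 = 68;  338 + 68 = 406;  1323 + 406 = 1729

1729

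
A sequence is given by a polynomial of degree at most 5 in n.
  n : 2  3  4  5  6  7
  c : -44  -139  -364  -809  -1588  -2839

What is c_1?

-13

-95, -225, -445, -779, -1251
-130, -220, -334, -472
-90, -114, -138
-24, -24
The fourth differences are constant at -24.
Work back: -90 + 24 = -66;  -130 + 66 = -64;  -95 + 64 = -31;  -44 + 31 = -13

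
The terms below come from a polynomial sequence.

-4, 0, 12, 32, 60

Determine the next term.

96

D1: 4  12  20  28
D2: 8  8  8
The second differences are constant (8).
28 + 8 = 36;  60 + 36 = 96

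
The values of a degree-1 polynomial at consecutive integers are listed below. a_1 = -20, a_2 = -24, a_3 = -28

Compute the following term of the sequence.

-32

-4, -4
First differences constant at -4.
-28 − 4 = -32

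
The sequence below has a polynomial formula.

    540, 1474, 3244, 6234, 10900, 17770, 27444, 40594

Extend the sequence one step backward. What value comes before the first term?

Δ: 934, 1770, 2990, 4666, 6870, 9674, 13150
Δ²: 836, 1220, 1676, 2204, 2804, 3476
Δ³: 384, 456, 528, 600, 672
Δ⁴: 72, 72, 72, 72
The fourth differences are constant at 72.
Work back: 384 − 72 = 312;  836 − 312 = 524;  934 − 524 = 410;  540 − 410 = 130

130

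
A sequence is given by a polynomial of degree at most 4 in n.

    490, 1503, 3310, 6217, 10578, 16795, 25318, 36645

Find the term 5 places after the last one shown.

156130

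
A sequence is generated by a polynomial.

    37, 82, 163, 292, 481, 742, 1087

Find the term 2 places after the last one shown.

First differences: 45, 81, 129, 189, 261, 345
Second differences: 36, 48, 60, 72, 84
Third differences: 12, 12, 12, 12
Constant third difference = 12, so extend:
84 + 12 = 96;  345 + 96 = 441;  1087 + 441 = 1528
96 + 12 = 108;  441 + 108 = 549;  1528 + 549 = 2077

2077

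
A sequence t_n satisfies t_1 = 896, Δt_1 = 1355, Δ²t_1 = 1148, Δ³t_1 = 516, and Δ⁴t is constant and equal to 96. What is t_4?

Build the table forward from the leading diagonal:
D4: 96, 96, 96, 96
D3: 516, 612, 708, 804
D2: 1148, 1664, 2276, 2984
D1: 1355, 2503, 4167, 6443
t: 896, 2251, 4754, 8921

8921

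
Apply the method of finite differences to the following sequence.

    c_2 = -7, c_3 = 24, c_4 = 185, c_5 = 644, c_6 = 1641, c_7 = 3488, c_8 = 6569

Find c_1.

-4

D1: 31  161  459  997  1847  3081
D2: 130  298  538  850  1234
D3: 168  240  312  384
D4: 72  72  72
The fourth differences are constant at 72.
Work back: 168 − 72 = 96;  130 − 96 = 34;  31 − 34 = -3;  -7 + 3 = -4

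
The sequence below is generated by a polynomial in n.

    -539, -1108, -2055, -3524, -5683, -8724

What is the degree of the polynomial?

4

D1: -569, -947, -1469, -2159, -3041
D2: -378, -522, -690, -882
D3: -144, -168, -192
D4: -24, -24
The fourth differences are constant, so the polynomial has degree 4.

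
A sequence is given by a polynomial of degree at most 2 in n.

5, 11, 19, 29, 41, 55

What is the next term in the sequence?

71

D1: 6, 8, 10, 12, 14
D2: 2, 2, 2, 2
The second differences are constant (2).
14 + 2 = 16;  55 + 16 = 71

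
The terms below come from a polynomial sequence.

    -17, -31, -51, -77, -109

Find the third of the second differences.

-6

Δ: -14, -20, -26, -32
Δ²: -6, -6, -6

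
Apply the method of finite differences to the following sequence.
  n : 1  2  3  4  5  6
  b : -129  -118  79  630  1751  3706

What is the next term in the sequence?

11, 197, 551, 1121, 1955
186, 354, 570, 834
168, 216, 264
48, 48
The fourth differences are constant (48).
264 + 48 = 312;  834 + 312 = 1146;  1955 + 1146 = 3101;  3706 + 3101 = 6807

6807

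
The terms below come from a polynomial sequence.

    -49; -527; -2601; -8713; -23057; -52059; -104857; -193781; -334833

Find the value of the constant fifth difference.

-480

D1: -478, -2074, -6112, -14344, -29002, -52798, -88924, -141052
D2: -1596, -4038, -8232, -14658, -23796, -36126, -52128
D3: -2442, -4194, -6426, -9138, -12330, -16002
D4: -1752, -2232, -2712, -3192, -3672
D5: -480, -480, -480, -480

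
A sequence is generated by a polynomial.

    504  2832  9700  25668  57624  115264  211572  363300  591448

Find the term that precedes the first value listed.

4

D1: 2328, 6868, 15968, 31956, 57640, 96308, 151728, 228148
D2: 4540, 9100, 15988, 25684, 38668, 55420, 76420
D3: 4560, 6888, 9696, 12984, 16752, 21000
D4: 2328, 2808, 3288, 3768, 4248
D5: 480, 480, 480, 480
The fifth differences are constant at 480.
Work back: 2328 − 480 = 1848;  4560 − 1848 = 2712;  4540 − 2712 = 1828;  2328 − 1828 = 500;  504 − 500 = 4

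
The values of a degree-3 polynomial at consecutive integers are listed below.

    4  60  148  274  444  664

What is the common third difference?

6

First differences: 56, 88, 126, 170, 220
Second differences: 32, 38, 44, 50
Third differences: 6, 6, 6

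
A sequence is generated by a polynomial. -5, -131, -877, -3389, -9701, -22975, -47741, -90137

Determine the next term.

Δ: -126 , -746 , -2512 , -6312 , -13274 , -24766 , -42396
Δ²: -620 , -1766 , -3800 , -6962 , -11492 , -17630
Δ³: -1146 , -2034 , -3162 , -4530 , -6138
Δ⁴: -888 , -1128 , -1368 , -1608
Δ⁵: -240 , -240 , -240
The fifth differences are constant (-240).
-1608 − 240 = -1848;  -6138 − 1848 = -7986;  -17630 − 7986 = -25616;  -42396 − 25616 = -68012;  -90137 − 68012 = -158149

-158149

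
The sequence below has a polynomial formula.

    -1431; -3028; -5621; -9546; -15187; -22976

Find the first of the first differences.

D1: -1597, -2593, -3925, -5641, -7789
D2: -996, -1332, -1716, -2148
D3: -336, -384, -432
D4: -48, -48

-1597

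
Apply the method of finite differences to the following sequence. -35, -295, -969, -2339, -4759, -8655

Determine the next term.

-14525

-260  -674  -1370  -2420  -3896
-414  -696  -1050  -1476
-282  -354  -426
-72  -72
Fourth differences constant at -72.
-426 − 72 = -498;  -1476 − 498 = -1974;  -3896 − 1974 = -5870;  -8655 − 5870 = -14525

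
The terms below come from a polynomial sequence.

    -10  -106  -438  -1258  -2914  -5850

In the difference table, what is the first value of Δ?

-96

First differences: -96, -332, -820, -1656, -2936
Second differences: -236, -488, -836, -1280
Third differences: -252, -348, -444
Fourth differences: -96, -96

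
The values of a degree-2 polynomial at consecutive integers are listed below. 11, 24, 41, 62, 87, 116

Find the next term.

149

D1: 13, 17, 21, 25, 29
D2: 4, 4, 4, 4
Second differences constant at 4.
29 + 4 = 33;  116 + 33 = 149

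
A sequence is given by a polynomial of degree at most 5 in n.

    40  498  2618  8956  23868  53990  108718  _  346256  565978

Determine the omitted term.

200688

Using the first 7 terms:
458  2120  6338  14912  30122  54728
1662  4218  8574  15210  24606
2556  4356  6636  9396
1800  2280  2760
480  480
Constant fifth difference = 480.
Extend forward: 2760 + 480 = 3240;  9396 + 3240 = 12636;  24606 + 12636 = 37242;  54728 + 37242 = 91970;  108718 + 91970 = 200688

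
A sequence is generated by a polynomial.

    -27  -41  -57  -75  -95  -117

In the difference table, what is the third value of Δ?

-18

D1: -14, -16, -18, -20, -22
D2: -2, -2, -2, -2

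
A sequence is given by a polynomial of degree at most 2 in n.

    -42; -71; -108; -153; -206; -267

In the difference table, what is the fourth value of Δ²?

First differences: -29, -37, -45, -53, -61
Second differences: -8, -8, -8, -8

-8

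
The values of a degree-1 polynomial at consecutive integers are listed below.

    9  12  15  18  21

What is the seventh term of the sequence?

D1: 3, 3, 3, 3
Constant first difference = 3, so extend:
21 + 3 = 24
24 + 3 = 27

27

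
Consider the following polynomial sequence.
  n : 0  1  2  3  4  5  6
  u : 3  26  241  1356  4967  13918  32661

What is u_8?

127531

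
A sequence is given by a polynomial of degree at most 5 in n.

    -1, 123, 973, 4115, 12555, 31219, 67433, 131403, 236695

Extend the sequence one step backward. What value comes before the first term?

D1: 124, 850, 3142, 8440, 18664, 36214, 63970, 105292
D2: 726, 2292, 5298, 10224, 17550, 27756, 41322
D3: 1566, 3006, 4926, 7326, 10206, 13566
D4: 1440, 1920, 2400, 2880, 3360
D5: 480, 480, 480, 480
The fifth differences are constant at 480.
Work back: 1440 − 480 = 960;  1566 − 960 = 606;  726 − 606 = 120;  124 − 120 = 4;  -1 − 4 = -5

-5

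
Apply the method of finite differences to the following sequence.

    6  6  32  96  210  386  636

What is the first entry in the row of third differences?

12

D1: 0, 26, 64, 114, 176, 250
D2: 26, 38, 50, 62, 74
D3: 12, 12, 12, 12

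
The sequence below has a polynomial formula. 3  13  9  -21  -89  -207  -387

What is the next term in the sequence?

First differences: 10  -4  -30  -68  -118  -180
Second differences: -14  -26  -38  -50  -62
Third differences: -12  -12  -12  -12
Constant third difference = -12, so extend:
-62 − 12 = -74;  -180 − 74 = -254;  -387 − 254 = -641

-641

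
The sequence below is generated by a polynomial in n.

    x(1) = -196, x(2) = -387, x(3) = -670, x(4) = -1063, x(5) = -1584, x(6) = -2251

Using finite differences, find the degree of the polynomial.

Δ: -191, -283, -393, -521, -667
Δ²: -92, -110, -128, -146
Δ³: -18, -18, -18
The third differences are constant, so the polynomial has degree 3.

3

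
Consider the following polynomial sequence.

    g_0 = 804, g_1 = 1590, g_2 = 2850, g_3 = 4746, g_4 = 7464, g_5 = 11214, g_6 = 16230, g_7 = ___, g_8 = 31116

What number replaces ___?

Using the first 7 terms:
D1: 786, 1260, 1896, 2718, 3750, 5016
D2: 474, 636, 822, 1032, 1266
D3: 162, 186, 210, 234
D4: 24, 24, 24
Constant fourth difference = 24.
Extend forward: 234 + 24 = 258;  1266 + 258 = 1524;  5016 + 1524 = 6540;  16230 + 6540 = 22770

22770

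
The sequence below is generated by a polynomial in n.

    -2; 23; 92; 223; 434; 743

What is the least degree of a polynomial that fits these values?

3

Δ: 25, 69, 131, 211, 309
Δ²: 44, 62, 80, 98
Δ³: 18, 18, 18
The third differences are constant, so the polynomial has degree 3.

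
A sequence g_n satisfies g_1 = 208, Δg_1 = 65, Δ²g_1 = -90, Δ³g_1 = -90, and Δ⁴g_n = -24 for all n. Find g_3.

248

Build the table forward from the leading diagonal:
Δ⁴: -24, -24, -24
Δ³: -90, -114, -138
Δ²: -90, -180, -294
Δ: 65, -25, -205
g: 208, 273, 248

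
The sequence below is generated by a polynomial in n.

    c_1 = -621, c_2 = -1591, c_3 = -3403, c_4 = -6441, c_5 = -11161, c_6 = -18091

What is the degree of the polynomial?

Δ: -970, -1812, -3038, -4720, -6930
Δ²: -842, -1226, -1682, -2210
Δ³: -384, -456, -528
Δ⁴: -72, -72
The fourth differences are constant, so the polynomial has degree 4.

4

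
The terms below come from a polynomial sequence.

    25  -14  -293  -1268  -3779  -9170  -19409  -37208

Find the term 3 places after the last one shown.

Δ: -39  -279  -975  -2511  -5391  -10239  -17799
Δ²: -240  -696  -1536  -2880  -4848  -7560
Δ³: -456  -840  -1344  -1968  -2712
Δ⁴: -384  -504  -624  -744
Δ⁵: -120  -120  -120
The fifth differences are constant (-120).
-744 − 120 = -864;  -2712 − 864 = -3576;  -7560 − 3576 = -11136;  -17799 − 11136 = -28935;  -37208 − 28935 = -66143
-864 − 120 = -984;  -3576 − 984 = -4560;  -11136 − 4560 = -15696;  -28935 − 15696 = -44631;  -66143 − 44631 = -110774
-984 − 120 = -1104;  -4560 − 1104 = -5664;  -15696 − 5664 = -21360;  -44631 − 21360 = -65991;  -110774 − 65991 = -176765

-176765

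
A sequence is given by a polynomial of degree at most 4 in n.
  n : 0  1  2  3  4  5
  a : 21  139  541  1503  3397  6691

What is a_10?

D1: 118 , 402 , 962 , 1894 , 3294
D2: 284 , 560 , 932 , 1400
D3: 276 , 372 , 468
D4: 96 , 96
The fourth differences are constant (96).
468 + 96 = 564;  1400 + 564 = 1964;  3294 + 1964 = 5258;  6691 + 5258 = 11949
564 + 96 = 660;  1964 + 660 = 2624;  5258 + 2624 = 7882;  11949 + 7882 = 19831
660 + 96 = 756;  2624 + 756 = 3380;  7882 + 3380 = 11262;  19831 + 11262 = 31093
756 + 96 = 852;  3380 + 852 = 4232;  11262 + 4232 = 15494;  31093 + 15494 = 46587
852 + 96 = 948;  4232 + 948 = 5180;  15494 + 5180 = 20674;  46587 + 20674 = 67261

67261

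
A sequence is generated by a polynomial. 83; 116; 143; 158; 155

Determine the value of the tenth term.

-340

Δ: 33, 27, 15, -3
Δ²: -6, -12, -18
Δ³: -6, -6
Third differences constant at -6.
-18 − 6 = -24;  -3 − 24 = -27;  155 − 27 = 128
-24 − 6 = -30;  -27 − 30 = -57;  128 − 57 = 71
-30 − 6 = -36;  -57 − 36 = -93;  71 − 93 = -22
-36 − 6 = -42;  -93 − 42 = -135;  -22 − 135 = -157
-42 − 6 = -48;  -135 − 48 = -183;  -157 − 183 = -340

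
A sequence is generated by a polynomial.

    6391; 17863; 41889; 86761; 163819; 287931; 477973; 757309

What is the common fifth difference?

480

D1: 11472, 24026, 44872, 77058, 124112, 190042, 279336
D2: 12554, 20846, 32186, 47054, 65930, 89294
D3: 8292, 11340, 14868, 18876, 23364
D4: 3048, 3528, 4008, 4488
D5: 480, 480, 480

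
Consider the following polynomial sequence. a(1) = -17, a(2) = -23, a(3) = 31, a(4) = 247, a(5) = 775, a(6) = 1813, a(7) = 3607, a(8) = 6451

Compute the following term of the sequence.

10687

-6, 54, 216, 528, 1038, 1794, 2844
60, 162, 312, 510, 756, 1050
102, 150, 198, 246, 294
48, 48, 48, 48
Constant fourth difference = 48, so extend:
294 + 48 = 342;  1050 + 342 = 1392;  2844 + 1392 = 4236;  6451 + 4236 = 10687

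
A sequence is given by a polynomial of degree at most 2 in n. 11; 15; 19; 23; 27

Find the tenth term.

47

4 , 4 , 4 , 4
Constant first difference = 4, so extend:
27 + 4 = 31
31 + 4 = 35
35 + 4 = 39
39 + 4 = 43
43 + 4 = 47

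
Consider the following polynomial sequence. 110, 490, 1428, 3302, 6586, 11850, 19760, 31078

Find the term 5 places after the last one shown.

380, 938, 1874, 3284, 5264, 7910, 11318
558, 936, 1410, 1980, 2646, 3408
378, 474, 570, 666, 762
96, 96, 96, 96
Constant fourth difference = 96, so extend:
762 + 96 = 858;  3408 + 858 = 4266;  11318 + 4266 = 15584;  31078 + 15584 = 46662
858 + 96 = 954;  4266 + 954 = 5220;  15584 + 5220 = 20804;  46662 + 20804 = 67466
954 + 96 = 1050;  5220 + 1050 = 6270;  20804 + 6270 = 27074;  67466 + 27074 = 94540
1050 + 96 = 1146;  6270 + 1146 = 7416;  27074 + 7416 = 34490;  94540 + 34490 = 129030
1146 + 96 = 1242;  7416 + 1242 = 8658;  34490 + 8658 = 43148;  129030 + 43148 = 172178

172178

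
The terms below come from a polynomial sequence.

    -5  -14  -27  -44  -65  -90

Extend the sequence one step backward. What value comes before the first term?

First differences: -9, -13, -17, -21, -25
Second differences: -4, -4, -4, -4
The second differences are constant at -4.
Work back: -9 + 4 = -5;  -5 + 5 = 0

0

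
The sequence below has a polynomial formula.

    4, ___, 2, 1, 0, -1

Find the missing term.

Using the last 4 terms:
Δ: -1  -1  -1
Constant first difference = -1.
Extend backward: 2 + 1 = 3

3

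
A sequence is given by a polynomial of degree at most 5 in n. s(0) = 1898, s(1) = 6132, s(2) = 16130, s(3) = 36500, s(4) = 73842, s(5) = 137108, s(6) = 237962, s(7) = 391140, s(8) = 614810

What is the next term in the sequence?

930932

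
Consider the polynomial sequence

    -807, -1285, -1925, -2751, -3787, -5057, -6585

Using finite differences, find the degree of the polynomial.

D1: -478, -640, -826, -1036, -1270, -1528
D2: -162, -186, -210, -234, -258
D3: -24, -24, -24, -24
The third differences are constant, so the polynomial has degree 3.

3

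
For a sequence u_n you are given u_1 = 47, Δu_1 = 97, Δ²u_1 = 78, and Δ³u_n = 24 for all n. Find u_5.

Build the table forward from the leading diagonal:
D3: 24  24  24  24  24
D2: 78  102  126  150  174
D1: 97  175  277  403  553
u: 47  144  319  596  999

999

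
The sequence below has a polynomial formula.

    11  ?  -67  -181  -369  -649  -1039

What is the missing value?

-9

Using the last 5 terms:
Δ: -114  -188  -280  -390
Δ²: -74  -92  -110
Δ³: -18  -18
Constant third difference = -18.
Extend backward: -74 + 18 = -56;  -114 + 56 = -58;  -67 + 58 = -9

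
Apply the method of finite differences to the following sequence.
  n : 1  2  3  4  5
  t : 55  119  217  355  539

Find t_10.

First differences: 64, 98, 138, 184
Second differences: 34, 40, 46
Third differences: 6, 6
The third differences are constant (6).
46 + 6 = 52;  184 + 52 = 236;  539 + 236 = 775
52 + 6 = 58;  236 + 58 = 294;  775 + 294 = 1069
58 + 6 = 64;  294 + 64 = 358;  1069 + 358 = 1427
64 + 6 = 70;  358 + 70 = 428;  1427 + 428 = 1855
70 + 6 = 76;  428 + 76 = 504;  1855 + 504 = 2359

2359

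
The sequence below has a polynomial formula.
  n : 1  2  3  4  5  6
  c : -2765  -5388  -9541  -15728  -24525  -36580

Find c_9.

-99853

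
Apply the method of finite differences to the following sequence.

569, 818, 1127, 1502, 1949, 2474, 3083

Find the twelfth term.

Δ: 249  309  375  447  525  609
Δ²: 60  66  72  78  84
Δ³: 6  6  6  6
The third differences are constant (6).
84 + 6 = 90;  609 + 90 = 699;  3083 + 699 = 3782
90 + 6 = 96;  699 + 96 = 795;  3782 + 795 = 4577
96 + 6 = 102;  795 + 102 = 897;  4577 + 897 = 5474
102 + 6 = 108;  897 + 108 = 1005;  5474 + 1005 = 6479
108 + 6 = 114;  1005 + 114 = 1119;  6479 + 1119 = 7598

7598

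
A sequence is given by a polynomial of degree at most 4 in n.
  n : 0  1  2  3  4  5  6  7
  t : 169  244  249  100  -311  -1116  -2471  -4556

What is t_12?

-33911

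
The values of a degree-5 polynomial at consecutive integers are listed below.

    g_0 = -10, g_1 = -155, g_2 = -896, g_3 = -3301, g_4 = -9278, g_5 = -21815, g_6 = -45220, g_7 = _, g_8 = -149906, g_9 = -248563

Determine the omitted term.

Using the first 7 terms:
First differences: -145, -741, -2405, -5977, -12537, -23405
Second differences: -596, -1664, -3572, -6560, -10868
Third differences: -1068, -1908, -2988, -4308
Fourth differences: -840, -1080, -1320
Fifth differences: -240, -240
Constant fifth difference = -240.
Extend forward: -1320 − 240 = -1560;  -4308 − 1560 = -5868;  -10868 − 5868 = -16736;  -23405 − 16736 = -40141;  -45220 − 40141 = -85361

-85361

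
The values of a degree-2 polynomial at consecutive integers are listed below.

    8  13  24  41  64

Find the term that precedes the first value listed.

9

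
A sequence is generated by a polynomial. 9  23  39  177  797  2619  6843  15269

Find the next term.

Δ: 14, 16, 138, 620, 1822, 4224, 8426
Δ²: 2, 122, 482, 1202, 2402, 4202
Δ³: 120, 360, 720, 1200, 1800
Δ⁴: 240, 360, 480, 600
Δ⁵: 120, 120, 120
The fifth differences are constant (120).
600 + 120 = 720;  1800 + 720 = 2520;  4202 + 2520 = 6722;  8426 + 6722 = 15148;  15269 + 15148 = 30417

30417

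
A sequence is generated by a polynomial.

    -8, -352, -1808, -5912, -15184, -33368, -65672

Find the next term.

-119008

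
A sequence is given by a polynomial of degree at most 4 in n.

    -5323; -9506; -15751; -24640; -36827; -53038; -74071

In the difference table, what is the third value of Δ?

-8889

First differences: -4183, -6245, -8889, -12187, -16211, -21033
Second differences: -2062, -2644, -3298, -4024, -4822
Third differences: -582, -654, -726, -798
Fourth differences: -72, -72, -72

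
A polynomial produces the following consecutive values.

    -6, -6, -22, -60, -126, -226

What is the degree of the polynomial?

3

First differences: 0, -16, -38, -66, -100
Second differences: -16, -22, -28, -34
Third differences: -6, -6, -6
The third differences are constant, so the polynomial has degree 3.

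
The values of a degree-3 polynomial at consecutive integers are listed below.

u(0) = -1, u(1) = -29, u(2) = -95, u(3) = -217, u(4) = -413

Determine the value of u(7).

-1625

D1: -28 , -66 , -122 , -196
D2: -38 , -56 , -74
D3: -18 , -18
Constant third difference = -18, so extend:
-74 − 18 = -92;  -196 − 92 = -288;  -413 − 288 = -701
-92 − 18 = -110;  -288 − 110 = -398;  -701 − 398 = -1099
-110 − 18 = -128;  -398 − 128 = -526;  -1099 − 526 = -1625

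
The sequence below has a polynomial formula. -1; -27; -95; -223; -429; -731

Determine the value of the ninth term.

-2393

First differences: -26, -68, -128, -206, -302
Second differences: -42, -60, -78, -96
Third differences: -18, -18, -18
Third differences constant at -18.
-96 − 18 = -114;  -302 − 114 = -416;  -731 − 416 = -1147
-114 − 18 = -132;  -416 − 132 = -548;  -1147 − 548 = -1695
-132 − 18 = -150;  -548 − 150 = -698;  -1695 − 698 = -2393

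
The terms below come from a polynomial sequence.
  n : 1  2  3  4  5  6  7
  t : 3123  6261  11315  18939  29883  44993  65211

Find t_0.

1343

D1: 3138, 5054, 7624, 10944, 15110, 20218
D2: 1916, 2570, 3320, 4166, 5108
D3: 654, 750, 846, 942
D4: 96, 96, 96
The fourth differences are constant at 96.
Work back: 654 − 96 = 558;  1916 − 558 = 1358;  3138 − 1358 = 1780;  3123 − 1780 = 1343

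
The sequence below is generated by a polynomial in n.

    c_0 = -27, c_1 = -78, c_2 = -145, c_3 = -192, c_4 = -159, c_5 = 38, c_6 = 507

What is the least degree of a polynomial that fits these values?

D1: -51, -67, -47, 33, 197, 469
D2: -16, 20, 80, 164, 272
D3: 36, 60, 84, 108
D4: 24, 24, 24
The fourth differences are constant, so the polynomial has degree 4.

4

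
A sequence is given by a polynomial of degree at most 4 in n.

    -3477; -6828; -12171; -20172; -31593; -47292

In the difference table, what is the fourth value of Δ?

Δ: -3351, -5343, -8001, -11421, -15699
Δ²: -1992, -2658, -3420, -4278
Δ³: -666, -762, -858
Δ⁴: -96, -96

-11421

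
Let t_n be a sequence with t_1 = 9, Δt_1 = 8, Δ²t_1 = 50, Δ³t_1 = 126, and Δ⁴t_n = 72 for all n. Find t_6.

2169

Build the table forward from the leading diagonal:
D4: 72, 72, 72, 72, 72, 72
D3: 126, 198, 270, 342, 414, 486
D2: 50, 176, 374, 644, 986, 1400
D1: 8, 58, 234, 608, 1252, 2238
t: 9, 17, 75, 309, 917, 2169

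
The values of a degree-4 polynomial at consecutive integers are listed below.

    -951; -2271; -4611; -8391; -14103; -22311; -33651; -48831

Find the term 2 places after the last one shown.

-93903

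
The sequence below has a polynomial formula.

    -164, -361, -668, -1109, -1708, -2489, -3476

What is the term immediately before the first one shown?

-53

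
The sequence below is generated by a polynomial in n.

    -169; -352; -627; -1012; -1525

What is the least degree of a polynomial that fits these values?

3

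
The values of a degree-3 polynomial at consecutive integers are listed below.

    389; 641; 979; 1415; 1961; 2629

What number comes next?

First differences: 252, 338, 436, 546, 668
Second differences: 86, 98, 110, 122
Third differences: 12, 12, 12
The third differences are constant (12).
122 + 12 = 134;  668 + 134 = 802;  2629 + 802 = 3431

3431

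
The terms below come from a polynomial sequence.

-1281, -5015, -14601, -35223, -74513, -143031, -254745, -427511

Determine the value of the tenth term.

-1049943

First differences: -3734  -9586  -20622  -39290  -68518  -111714  -172766
Second differences: -5852  -11036  -18668  -29228  -43196  -61052
Third differences: -5184  -7632  -10560  -13968  -17856
Fourth differences: -2448  -2928  -3408  -3888
Fifth differences: -480  -480  -480
Fifth differences constant at -480.
-3888 − 480 = -4368;  -17856 − 4368 = -22224;  -61052 − 22224 = -83276;  -172766 − 83276 = -256042;  -427511 − 256042 = -683553
-4368 − 480 = -4848;  -22224 − 4848 = -27072;  -83276 − 27072 = -110348;  -256042 − 110348 = -366390;  -683553 − 366390 = -1049943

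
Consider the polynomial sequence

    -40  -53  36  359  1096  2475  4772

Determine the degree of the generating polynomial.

4

First differences: -13, 89, 323, 737, 1379, 2297
Second differences: 102, 234, 414, 642, 918
Third differences: 132, 180, 228, 276
Fourth differences: 48, 48, 48
The fourth differences are constant, so the polynomial has degree 4.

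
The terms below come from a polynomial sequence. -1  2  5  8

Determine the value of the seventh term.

17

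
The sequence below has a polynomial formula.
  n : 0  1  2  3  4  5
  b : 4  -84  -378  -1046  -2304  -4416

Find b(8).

-19236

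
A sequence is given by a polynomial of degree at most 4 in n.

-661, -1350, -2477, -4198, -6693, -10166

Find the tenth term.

-38758

Δ: -689 , -1127 , -1721 , -2495 , -3473
Δ²: -438 , -594 , -774 , -978
Δ³: -156 , -180 , -204
Δ⁴: -24 , -24
Constant fourth difference = -24, so extend:
-204 − 24 = -228;  -978 − 228 = -1206;  -3473 − 1206 = -4679;  -10166 − 4679 = -14845
-228 − 24 = -252;  -1206 − 252 = -1458;  -4679 − 1458 = -6137;  -14845 − 6137 = -20982
-252 − 24 = -276;  -1458 − 276 = -1734;  -6137 − 1734 = -7871;  -20982 − 7871 = -28853
-276 − 24 = -300;  -1734 − 300 = -2034;  -7871 − 2034 = -9905;  -28853 − 9905 = -38758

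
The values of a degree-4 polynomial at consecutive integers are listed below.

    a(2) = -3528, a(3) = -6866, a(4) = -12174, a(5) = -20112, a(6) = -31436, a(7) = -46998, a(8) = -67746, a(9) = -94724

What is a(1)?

First differences: -3338  -5308  -7938  -11324  -15562  -20748  -26978
Second differences: -1970  -2630  -3386  -4238  -5186  -6230
Third differences: -660  -756  -852  -948  -1044
Fourth differences: -96  -96  -96  -96
The fourth differences are constant at -96.
Work back: -660 + 96 = -564;  -1970 + 564 = -1406;  -3338 + 1406 = -1932;  -3528 + 1932 = -1596

-1596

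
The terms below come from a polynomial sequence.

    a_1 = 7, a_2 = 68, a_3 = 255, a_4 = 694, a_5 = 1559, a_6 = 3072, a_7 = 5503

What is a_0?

Δ: 61, 187, 439, 865, 1513, 2431
Δ²: 126, 252, 426, 648, 918
Δ³: 126, 174, 222, 270
Δ⁴: 48, 48, 48
The fourth differences are constant at 48.
Work back: 126 − 48 = 78;  126 − 78 = 48;  61 − 48 = 13;  7 − 13 = -6

-6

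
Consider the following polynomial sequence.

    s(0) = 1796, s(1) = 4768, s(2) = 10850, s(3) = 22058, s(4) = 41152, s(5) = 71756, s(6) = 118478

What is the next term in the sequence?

187030

D1: 2972, 6082, 11208, 19094, 30604, 46722
D2: 3110, 5126, 7886, 11510, 16118
D3: 2016, 2760, 3624, 4608
D4: 744, 864, 984
D5: 120, 120
Constant fifth difference = 120, so extend:
984 + 120 = 1104;  4608 + 1104 = 5712;  16118 + 5712 = 21830;  46722 + 21830 = 68552;  118478 + 68552 = 187030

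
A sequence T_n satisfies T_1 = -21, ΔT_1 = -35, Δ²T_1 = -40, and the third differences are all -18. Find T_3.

-131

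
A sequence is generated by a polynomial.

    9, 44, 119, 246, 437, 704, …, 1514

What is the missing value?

Using the first 6 terms:
35, 75, 127, 191, 267
40, 52, 64, 76
12, 12, 12
Constant third difference = 12.
Extend forward: 76 + 12 = 88;  267 + 88 = 355;  704 + 355 = 1059

1059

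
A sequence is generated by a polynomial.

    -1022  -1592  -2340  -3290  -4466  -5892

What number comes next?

First differences: -570, -748, -950, -1176, -1426
Second differences: -178, -202, -226, -250
Third differences: -24, -24, -24
Third differences constant at -24.
-250 − 24 = -274;  -1426 − 274 = -1700;  -5892 − 1700 = -7592

-7592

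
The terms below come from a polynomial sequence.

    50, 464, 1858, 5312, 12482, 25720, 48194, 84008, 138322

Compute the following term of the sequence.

414, 1394, 3454, 7170, 13238, 22474, 35814, 54314
980, 2060, 3716, 6068, 9236, 13340, 18500
1080, 1656, 2352, 3168, 4104, 5160
576, 696, 816, 936, 1056
120, 120, 120, 120
The fifth differences are constant (120).
1056 + 120 = 1176;  5160 + 1176 = 6336;  18500 + 6336 = 24836;  54314 + 24836 = 79150;  138322 + 79150 = 217472

217472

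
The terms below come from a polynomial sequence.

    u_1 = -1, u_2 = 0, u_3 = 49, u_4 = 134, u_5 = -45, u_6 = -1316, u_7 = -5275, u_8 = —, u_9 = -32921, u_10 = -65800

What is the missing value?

-14526

Using the first 7 terms:
D1: 1, 49, 85, -179, -1271, -3959
D2: 48, 36, -264, -1092, -2688
D3: -12, -300, -828, -1596
D4: -288, -528, -768
D5: -240, -240
Constant fifth difference = -240.
Extend forward: -768 − 240 = -1008;  -1596 − 1008 = -2604;  -2688 − 2604 = -5292;  -3959 − 5292 = -9251;  -5275 − 9251 = -14526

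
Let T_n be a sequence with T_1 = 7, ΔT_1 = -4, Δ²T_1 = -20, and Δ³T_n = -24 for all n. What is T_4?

-89

Build the table forward from the leading diagonal:
Third differences: -24, -24, -24, -24
Second differences: -20, -44, -68, -92
First differences: -4, -24, -68, -136
T: 7, 3, -21, -89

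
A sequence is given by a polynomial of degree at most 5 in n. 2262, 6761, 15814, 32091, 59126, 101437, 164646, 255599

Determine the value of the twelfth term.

4499, 9053, 16277, 27035, 42311, 63209, 90953
4554, 7224, 10758, 15276, 20898, 27744
2670, 3534, 4518, 5622, 6846
864, 984, 1104, 1224
120, 120, 120
The fifth differences are constant (120).
1224 + 120 = 1344;  6846 + 1344 = 8190;  27744 + 8190 = 35934;  90953 + 35934 = 126887;  255599 + 126887 = 382486
1344 + 120 = 1464;  8190 + 1464 = 9654;  35934 + 9654 = 45588;  126887 + 45588 = 172475;  382486 + 172475 = 554961
1464 + 120 = 1584;  9654 + 1584 = 11238;  45588 + 11238 = 56826;  172475 + 56826 = 229301;  554961 + 229301 = 784262
1584 + 120 = 1704;  11238 + 1704 = 12942;  56826 + 12942 = 69768;  229301 + 69768 = 299069;  784262 + 299069 = 1083331

1083331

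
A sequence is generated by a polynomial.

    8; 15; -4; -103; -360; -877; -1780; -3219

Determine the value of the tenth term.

Δ: 7, -19, -99, -257, -517, -903, -1439
Δ²: -26, -80, -158, -260, -386, -536
Δ³: -54, -78, -102, -126, -150
Δ⁴: -24, -24, -24, -24
The fourth differences are constant (-24).
-150 − 24 = -174;  -536 − 174 = -710;  -1439 − 710 = -2149;  -3219 − 2149 = -5368
-174 − 24 = -198;  -710 − 198 = -908;  -2149 − 908 = -3057;  -5368 − 3057 = -8425

-8425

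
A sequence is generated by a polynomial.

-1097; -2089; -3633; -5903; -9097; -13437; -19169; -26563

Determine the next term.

-35913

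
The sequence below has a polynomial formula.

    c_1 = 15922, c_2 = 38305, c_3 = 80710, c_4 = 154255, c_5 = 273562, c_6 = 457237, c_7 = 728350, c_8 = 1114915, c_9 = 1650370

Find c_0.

5467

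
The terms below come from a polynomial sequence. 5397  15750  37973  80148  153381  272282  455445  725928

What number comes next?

Δ: 10353  22223  42175  73233  118901  183163  270483
Δ²: 11870  19952  31058  45668  64262  87320
Δ³: 8082  11106  14610  18594  23058
Δ⁴: 3024  3504  3984  4464
Δ⁵: 480  480  480
Constant fifth difference = 480, so extend:
4464 + 480 = 4944;  23058 + 4944 = 28002;  87320 + 28002 = 115322;  270483 + 115322 = 385805;  725928 + 385805 = 1111733

1111733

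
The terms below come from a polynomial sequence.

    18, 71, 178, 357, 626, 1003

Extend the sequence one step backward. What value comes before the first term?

1

Δ: 53  107  179  269  377
Δ²: 54  72  90  108
Δ³: 18  18  18
The third differences are constant at 18.
Work back: 54 − 18 = 36;  53 − 36 = 17;  18 − 17 = 1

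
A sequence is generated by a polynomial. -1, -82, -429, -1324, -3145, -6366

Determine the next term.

D1: -81, -347, -895, -1821, -3221
D2: -266, -548, -926, -1400
D3: -282, -378, -474
D4: -96, -96
Fourth differences constant at -96.
-474 − 96 = -570;  -1400 − 570 = -1970;  -3221 − 1970 = -5191;  -6366 − 5191 = -11557

-11557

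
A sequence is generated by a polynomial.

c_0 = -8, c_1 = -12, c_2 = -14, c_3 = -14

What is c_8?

16

Δ: -4  -2  0
Δ²: 2  2
Constant second difference = 2, so extend:
0 + 2 = 2;  -14 + 2 = -12
2 + 2 = 4;  -12 + 4 = -8
4 + 2 = 6;  -8 + 6 = -2
6 + 2 = 8;  -2 + 8 = 6
8 + 2 = 10;  6 + 10 = 16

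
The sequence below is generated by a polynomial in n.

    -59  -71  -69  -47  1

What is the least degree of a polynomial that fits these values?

3

D1: -12, 2, 22, 48
D2: 14, 20, 26
D3: 6, 6
The third differences are constant, so the polynomial has degree 3.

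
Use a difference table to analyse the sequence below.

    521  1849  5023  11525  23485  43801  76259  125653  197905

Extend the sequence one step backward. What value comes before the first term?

85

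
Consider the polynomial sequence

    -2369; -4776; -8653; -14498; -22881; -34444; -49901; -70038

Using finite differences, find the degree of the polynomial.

4

D1: -2407, -3877, -5845, -8383, -11563, -15457, -20137
D2: -1470, -1968, -2538, -3180, -3894, -4680
D3: -498, -570, -642, -714, -786
D4: -72, -72, -72, -72
The fourth differences are constant, so the polynomial has degree 4.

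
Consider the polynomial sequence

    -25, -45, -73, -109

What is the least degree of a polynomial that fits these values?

2

D1: -20, -28, -36
D2: -8, -8
The second differences are constant, so the polynomial has degree 2.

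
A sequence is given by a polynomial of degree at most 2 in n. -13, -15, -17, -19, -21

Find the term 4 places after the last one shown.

-29

Δ: -2, -2, -2, -2
The first differences are constant (-2).
-21 − 2 = -23
-23 − 2 = -25
-25 − 2 = -27
-27 − 2 = -29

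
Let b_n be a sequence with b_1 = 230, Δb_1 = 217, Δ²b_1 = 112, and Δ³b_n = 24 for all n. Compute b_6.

2675

Build the table forward from the leading diagonal:
Third differences: 24  24  24  24  24  24
Second differences: 112  136  160  184  208  232
First differences: 217  329  465  625  809  1017
b: 230  447  776  1241  1866  2675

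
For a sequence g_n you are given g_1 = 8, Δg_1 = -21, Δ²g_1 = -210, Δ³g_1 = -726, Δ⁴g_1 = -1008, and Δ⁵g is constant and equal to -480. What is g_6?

Build the table forward from the leading diagonal:
Δ⁵: -480  -480  -480  -480  -480  -480
Δ⁴: -1008  -1488  -1968  -2448  -2928  -3408
Δ³: -726  -1734  -3222  -5190  -7638  -10566
Δ²: -210  -936  -2670  -5892  -11082  -18720
Δ: -21  -231  -1167  -3837  -9729  -20811
g: 8  -13  -244  -1411  -5248  -14977

-14977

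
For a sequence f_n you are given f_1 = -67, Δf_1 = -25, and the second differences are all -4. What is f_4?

-154

Build the table forward from the leading diagonal:
Δ²: -4  -4  -4  -4
Δ: -25  -29  -33  -37
f: -67  -92  -121  -154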